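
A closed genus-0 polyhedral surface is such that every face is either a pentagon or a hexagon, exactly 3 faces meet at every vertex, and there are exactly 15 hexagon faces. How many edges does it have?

75

Let x be the number of pentagons; then F = 15 + x.
Edge–face incidences: 2E = 6·15 + 5·x = 90 + 5x.
Every vertex has degree 3, so 3V = 2E.
Euler: V − E + F = 2 ⇒ (2E)/3 − E + (15 + x) = 2.
Multiply by 6: 2·(2E) − 3·(2E) + 6·(15 + x) = 12, i.e. 90 + 6x − (90 + 5x) = 12.
Collecting terms: x = 12.
Then 2E = 90 + 5·12 = 150, so E = 75, V = 2E/3 = 50, F = 15 + 12 = 27.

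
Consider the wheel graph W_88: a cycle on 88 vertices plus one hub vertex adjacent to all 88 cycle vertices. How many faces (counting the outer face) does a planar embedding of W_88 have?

W_88 has V = 88 + 1 = 89 vertices and E = 2·88 = 176 edges.
By Euler's formula F = 2 − V + E = 2 − 89 + 176 = 89.

89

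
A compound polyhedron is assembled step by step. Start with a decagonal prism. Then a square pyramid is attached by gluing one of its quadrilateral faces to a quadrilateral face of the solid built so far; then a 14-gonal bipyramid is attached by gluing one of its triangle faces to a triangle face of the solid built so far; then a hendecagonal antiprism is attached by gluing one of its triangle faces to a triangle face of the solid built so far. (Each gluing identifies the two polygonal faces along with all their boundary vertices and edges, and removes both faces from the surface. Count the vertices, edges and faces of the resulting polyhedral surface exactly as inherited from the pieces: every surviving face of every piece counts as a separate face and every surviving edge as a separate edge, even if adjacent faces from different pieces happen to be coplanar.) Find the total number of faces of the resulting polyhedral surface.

63

A decagonal prism: V=20, E=30, F=12.
Attach a square pyramid (V=5, E=8, F=5) along a 4-gon: merge 4 vertices and 4 edges, delete both glued faces → V=21, E=34, F=15.
Attach a 14-gonal bipyramid (V=16, E=42, F=28) along a 3-gon: merge 3 vertices and 3 edges, delete both glued faces → V=34, E=73, F=41.
Attach a hendecagonal antiprism (V=22, E=44, F=24) along a 3-gon: merge 3 vertices and 3 edges, delete both glued faces → V=53, E=114, F=63.
Check: V − E + F = 53 − 114 + 63 = 2.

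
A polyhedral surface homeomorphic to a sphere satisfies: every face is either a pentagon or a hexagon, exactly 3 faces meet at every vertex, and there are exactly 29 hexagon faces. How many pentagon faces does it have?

Let x be the number of pentagons; then F = 29 + x.
Edge–face incidences: 2E = 6·29 + 5·x = 174 + 5x.
Every vertex has degree 3, so 3V = 2E.
Euler: V − E + F = 2 ⇒ (2E)/3 − E + (29 + x) = 2.
Multiply by 6: 2·(2E) − 3·(2E) + 6·(29 + x) = 12, i.e. 174 + 6x − (174 + 5x) = 12.
Collecting terms: x = 12.
Then 2E = 174 + 5·12 = 234, so E = 117, V = 2E/3 = 78, F = 29 + 12 = 41.

12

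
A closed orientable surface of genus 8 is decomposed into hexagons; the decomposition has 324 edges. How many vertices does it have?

χ = 2 − 2·8 = -14, and every face is a hexagon so 6F = 2E.
F = 2E/6 = 108. Then V = -14 + E − F = -14 + 324 − 108 = 202.

202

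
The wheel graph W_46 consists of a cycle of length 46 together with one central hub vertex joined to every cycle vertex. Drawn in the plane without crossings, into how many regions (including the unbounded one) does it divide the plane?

47

W_46 has V = 46 + 1 = 47 vertices and E = 2·46 = 92 edges.
By Euler's formula F = 2 − V + E = 2 − 47 + 92 = 47.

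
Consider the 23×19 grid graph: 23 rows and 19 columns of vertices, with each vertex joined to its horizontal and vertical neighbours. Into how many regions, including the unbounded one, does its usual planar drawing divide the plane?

397

The grid has V = 23·19 = 437 vertices and E = 23·18 + 19·22 = 832 edges.
F = 2 − V + E = 2 − 437 + 832 = 397.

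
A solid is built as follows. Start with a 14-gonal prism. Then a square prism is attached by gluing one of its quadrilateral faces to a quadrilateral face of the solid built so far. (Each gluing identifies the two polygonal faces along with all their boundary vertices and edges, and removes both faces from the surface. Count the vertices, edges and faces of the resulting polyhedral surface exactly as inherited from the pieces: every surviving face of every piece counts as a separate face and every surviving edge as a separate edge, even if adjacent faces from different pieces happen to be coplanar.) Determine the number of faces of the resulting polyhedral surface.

A 14-gonal prism: V=28, E=42, F=16.
Attach a square prism (V=8, E=12, F=6) along a 4-gon: merge 4 vertices and 4 edges, delete both glued faces → V=32, E=50, F=20.
Check: V − E + F = 32 − 50 + 20 = 2.

20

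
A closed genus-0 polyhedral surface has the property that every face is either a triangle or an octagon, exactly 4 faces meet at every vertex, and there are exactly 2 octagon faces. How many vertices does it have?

Let x be the number of triangles; then F = 2 + x.
Edge–face incidences: 2E = 8·2 + 3·x = 16 + 3x.
Every vertex has degree 4, so 4V = 2E.
Euler: V − E + F = 2 ⇒ (2E)/4 − E + (2 + x) = 2.
Multiply by 8: 2·(2E) − 4·(2E) + 8·(2 + x) = 16, i.e. 16 + 8x − 2·(16 + 3x) = 16.
Collecting terms: 2x − 16 = 16, so 2x = 32, so x = 16.
Then 2E = 16 + 3·16 = 64, so E = 32, V = 2E/4 = 16, F = 2 + 16 = 18.

16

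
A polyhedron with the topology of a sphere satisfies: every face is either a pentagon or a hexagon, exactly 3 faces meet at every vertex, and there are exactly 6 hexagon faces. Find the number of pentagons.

Let x be the number of pentagons; then F = 6 + x.
Edge–face incidences: 2E = 6·6 + 5·x = 36 + 5x.
Every vertex has degree 3, so 3V = 2E.
Euler: V − E + F = 2 ⇒ (2E)/3 − E + (6 + x) = 2.
Multiply by 6: 2·(2E) − 3·(2E) + 6·(6 + x) = 12, i.e. 36 + 6x − (36 + 5x) = 12.
Collecting terms: x = 12.
Then 2E = 36 + 5·12 = 96, so E = 48, V = 2E/3 = 32, F = 6 + 12 = 18.

12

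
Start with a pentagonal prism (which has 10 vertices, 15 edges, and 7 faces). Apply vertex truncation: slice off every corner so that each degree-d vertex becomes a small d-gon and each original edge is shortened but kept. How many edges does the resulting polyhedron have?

45

Truncation replaces each original edge-end by a new vertex, so V′ = 2E = 30.
Each original edge survives, and each old vertex of degree d contributes d new edges; summing degrees gives Σd = 2E, so E′ = E + 2E = 3E = 45.
Each original face survives and each original vertex becomes one new face: F′ = F + V = 17.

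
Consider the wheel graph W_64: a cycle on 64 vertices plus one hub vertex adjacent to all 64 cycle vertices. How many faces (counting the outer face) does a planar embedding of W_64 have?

W_64 has V = 64 + 1 = 65 vertices and E = 2·64 = 128 edges.
By Euler's formula F = 2 − V + E = 2 − 65 + 128 = 65.

65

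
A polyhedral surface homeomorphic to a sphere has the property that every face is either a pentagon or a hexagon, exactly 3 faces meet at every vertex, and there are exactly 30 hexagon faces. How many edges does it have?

Let x be the number of pentagons; then F = 30 + x.
Edge–face incidences: 2E = 6·30 + 5·x = 180 + 5x.
Every vertex has degree 3, so 3V = 2E.
Euler: V − E + F = 2 ⇒ (2E)/3 − E + (30 + x) = 2.
Multiply by 6: 2·(2E) − 3·(2E) + 6·(30 + x) = 12, i.e. 180 + 6x − (180 + 5x) = 12.
Collecting terms: x = 12.
Then 2E = 180 + 5·12 = 240, so E = 120, V = 2E/3 = 80, F = 30 + 12 = 42.

120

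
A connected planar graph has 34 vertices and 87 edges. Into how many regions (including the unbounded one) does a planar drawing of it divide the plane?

55

Euler's formula for a connected plane graph: V − E + F = 2, so F = 2 − 34 + 87 = 55.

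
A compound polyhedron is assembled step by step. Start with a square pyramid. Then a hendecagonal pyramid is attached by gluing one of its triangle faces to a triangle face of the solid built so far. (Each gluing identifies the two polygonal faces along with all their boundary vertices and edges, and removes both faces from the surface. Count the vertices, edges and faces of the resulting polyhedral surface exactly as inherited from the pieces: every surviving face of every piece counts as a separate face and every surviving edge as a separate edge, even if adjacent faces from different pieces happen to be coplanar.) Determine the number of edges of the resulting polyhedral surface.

A square pyramid: V=5, E=8, F=5.
Attach a hendecagonal pyramid (V=12, E=22, F=12) along a 3-gon: merge 3 vertices and 3 edges, delete both glued faces → V=14, E=27, F=15.
Check: V − E + F = 14 − 27 + 15 = 2.

27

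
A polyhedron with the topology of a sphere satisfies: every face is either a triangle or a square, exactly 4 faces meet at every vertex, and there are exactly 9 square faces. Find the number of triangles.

8

Let x be the number of triangles; then F = 9 + x.
Edge–face incidences: 2E = 4·9 + 3·x = 36 + 3x.
Every vertex has degree 4, so 4V = 2E.
Euler: V − E + F = 2 ⇒ (2E)/4 − E + (9 + x) = 2.
Multiply by 8: 2·(2E) − 4·(2E) + 8·(9 + x) = 16, i.e. 72 + 8x − 2·(36 + 3x) = 16.
Collecting terms: 2x = 16, so x = 8.
Then 2E = 36 + 3·8 = 60, so E = 30, V = 2E/4 = 15, F = 9 + 8 = 17.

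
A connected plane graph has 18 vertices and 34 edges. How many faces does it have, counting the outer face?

18

Euler's formula for a connected plane graph: V − E + F = 2, so F = 2 − 18 + 34 = 18.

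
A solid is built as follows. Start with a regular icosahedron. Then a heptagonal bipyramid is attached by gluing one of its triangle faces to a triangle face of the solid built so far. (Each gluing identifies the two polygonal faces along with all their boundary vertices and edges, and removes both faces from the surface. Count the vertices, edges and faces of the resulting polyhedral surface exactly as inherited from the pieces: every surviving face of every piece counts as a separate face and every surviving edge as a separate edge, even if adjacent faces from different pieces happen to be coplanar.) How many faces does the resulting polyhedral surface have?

32

A regular icosahedron: V=12, E=30, F=20.
Attach a heptagonal bipyramid (V=9, E=21, F=14) along a 3-gon: merge 3 vertices and 3 edges, delete both glued faces → V=18, E=48, F=32.
Check: V − E + F = 18 − 48 + 32 = 2.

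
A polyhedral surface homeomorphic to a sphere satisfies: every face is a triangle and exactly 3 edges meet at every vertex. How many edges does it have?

Each face has 3 edges and each edge borders two faces, so 2E = 3F.
Each vertex has degree 3, so 3V = 2E and hence V = 3F/3.
Euler: V − E + F = 2 ⇒ (3F/3) − (3F/2) + F = 2.
Multiply by 6: (6 − 9 + 6)F = 12, i.e. 3F = 12.
So F = 4, E = 3·4/2 = 6, V = 3·4/3 = 4.

6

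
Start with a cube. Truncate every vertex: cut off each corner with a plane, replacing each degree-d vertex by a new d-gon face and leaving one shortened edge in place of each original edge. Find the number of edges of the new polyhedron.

The base solid has V = 8, E = 12, F = 6.
Truncation replaces each original edge-end by a new vertex, so V′ = 2E = 24.
Each original edge survives, and each old vertex of degree d contributes d new edges; summing degrees gives Σd = 2E, so E′ = E + 2E = 3E = 36.
Each original face survives and each original vertex becomes one new face: F′ = F + V = 14.

36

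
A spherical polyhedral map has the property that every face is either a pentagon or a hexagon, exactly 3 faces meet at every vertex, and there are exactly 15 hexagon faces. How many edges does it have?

Let x be the number of pentagons; then F = 15 + x.
Edge–face incidences: 2E = 6·15 + 5·x = 90 + 5x.
Every vertex has degree 3, so 3V = 2E.
Euler: V − E + F = 2 ⇒ (2E)/3 − E + (15 + x) = 2.
Multiply by 6: 2·(2E) − 3·(2E) + 6·(15 + x) = 12, i.e. 90 + 6x − (90 + 5x) = 12.
Collecting terms: x = 12.
Then 2E = 90 + 5·12 = 150, so E = 75, V = 2E/3 = 50, F = 15 + 12 = 27.

75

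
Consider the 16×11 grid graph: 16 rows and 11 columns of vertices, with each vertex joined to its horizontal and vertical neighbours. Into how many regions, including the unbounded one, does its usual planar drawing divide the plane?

151

The grid has V = 16·11 = 176 vertices and E = 16·10 + 11·15 = 325 edges.
F = 2 − V + E = 2 − 176 + 325 = 151.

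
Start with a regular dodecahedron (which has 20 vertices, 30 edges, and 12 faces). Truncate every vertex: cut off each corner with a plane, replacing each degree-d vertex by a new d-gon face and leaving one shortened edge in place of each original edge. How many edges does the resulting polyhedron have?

Truncation replaces each original edge-end by a new vertex, so V′ = 2E = 60.
Each original edge survives, and each old vertex of degree d contributes d new edges; summing degrees gives Σd = 2E, so E′ = E + 2E = 3E = 90.
Each original face survives and each original vertex becomes one new face: F′ = F + V = 32.

90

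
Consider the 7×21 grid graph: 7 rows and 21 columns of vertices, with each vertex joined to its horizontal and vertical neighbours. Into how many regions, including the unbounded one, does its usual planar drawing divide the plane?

The grid has V = 7·21 = 147 vertices and E = 7·20 + 21·6 = 266 edges.
F = 2 − V + E = 2 − 147 + 266 = 121.

121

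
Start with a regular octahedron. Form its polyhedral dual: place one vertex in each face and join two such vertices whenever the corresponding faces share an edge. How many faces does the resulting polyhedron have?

The base solid has V = 6, E = 12, F = 8.
The dual swaps V and F and preserves E: V′ = F = 8, E′ = E = 12, F′ = V = 6.

6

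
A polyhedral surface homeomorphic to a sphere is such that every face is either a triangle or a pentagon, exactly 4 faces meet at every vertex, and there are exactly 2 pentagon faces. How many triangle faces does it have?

Let x be the number of triangles; then F = 2 + x.
Edge–face incidences: 2E = 5·2 + 3·x = 10 + 3x.
Every vertex has degree 4, so 4V = 2E.
Euler: V − E + F = 2 ⇒ (2E)/4 − E + (2 + x) = 2.
Multiply by 8: 2·(2E) − 4·(2E) + 8·(2 + x) = 16, i.e. 16 + 8x − 2·(10 + 3x) = 16.
Collecting terms: 2x − 4 = 16, so 2x = 20, so x = 10.
Then 2E = 10 + 3·10 = 40, so E = 20, V = 2E/4 = 10, F = 2 + 10 = 12.

10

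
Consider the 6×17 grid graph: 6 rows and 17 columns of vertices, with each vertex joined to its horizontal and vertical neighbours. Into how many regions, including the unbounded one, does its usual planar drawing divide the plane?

The grid has V = 6·17 = 102 vertices and E = 6·16 + 17·5 = 181 edges.
F = 2 − V + E = 2 − 102 + 181 = 81.

81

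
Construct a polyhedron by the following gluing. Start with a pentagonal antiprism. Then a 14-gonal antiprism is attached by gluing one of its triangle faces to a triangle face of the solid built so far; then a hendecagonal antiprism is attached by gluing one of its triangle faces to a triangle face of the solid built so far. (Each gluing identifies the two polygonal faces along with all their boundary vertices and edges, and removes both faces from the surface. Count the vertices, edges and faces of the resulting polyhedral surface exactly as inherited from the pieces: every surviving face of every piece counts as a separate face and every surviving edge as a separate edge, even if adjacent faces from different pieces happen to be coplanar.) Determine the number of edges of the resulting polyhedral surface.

114

A pentagonal antiprism: V=10, E=20, F=12.
Attach a 14-gonal antiprism (V=28, E=56, F=30) along a 3-gon: merge 3 vertices and 3 edges, delete both glued faces → V=35, E=73, F=40.
Attach a hendecagonal antiprism (V=22, E=44, F=24) along a 3-gon: merge 3 vertices and 3 edges, delete both glued faces → V=54, E=114, F=62.
Check: V − E + F = 54 − 114 + 62 = 2.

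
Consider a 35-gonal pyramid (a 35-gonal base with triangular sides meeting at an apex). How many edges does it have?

A pyramid on an n-gon base has one n-gon and n triangles: V = 35 + 1 = 36, E = 2·35 = 70, F = 35 + 1 = 36.
Check: V − E + F = 36 − 70 + 36 = 2.

70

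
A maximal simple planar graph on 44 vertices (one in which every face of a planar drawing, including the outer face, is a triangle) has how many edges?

126

In a plane triangulation 3F = 2E and V − E + F = 2, so E = 3V − 6 = 3·44 − 6 = 126.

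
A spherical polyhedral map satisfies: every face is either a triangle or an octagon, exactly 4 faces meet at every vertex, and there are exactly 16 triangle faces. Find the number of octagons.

Let x be the number of octagons; then F = 16 + x.
Edge–face incidences: 2E = 3·16 + 8·x = 48 + 8x.
Every vertex has degree 4, so 4V = 2E.
Euler: V − E + F = 2 ⇒ (2E)/4 − E + (16 + x) = 2.
Multiply by 8: 2·(2E) − 4·(2E) + 8·(16 + x) = 16, i.e. 128 + 8x − 2·(48 + 8x) = 16.
Collecting terms: −8x + 32 = 16, so −8x = −16, so x = 2.
Then 2E = 48 + 8·2 = 64, so E = 32, V = 2E/4 = 16, F = 16 + 2 = 18.

2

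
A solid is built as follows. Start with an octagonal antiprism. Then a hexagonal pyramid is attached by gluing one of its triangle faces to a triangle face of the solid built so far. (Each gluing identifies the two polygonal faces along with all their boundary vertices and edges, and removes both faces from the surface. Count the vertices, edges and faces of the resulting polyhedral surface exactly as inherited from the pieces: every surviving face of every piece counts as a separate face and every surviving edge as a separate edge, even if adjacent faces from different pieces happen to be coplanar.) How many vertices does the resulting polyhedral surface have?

20

An octagonal antiprism: V=16, E=32, F=18.
Attach a hexagonal pyramid (V=7, E=12, F=7) along a 3-gon: merge 3 vertices and 3 edges, delete both glued faces → V=20, E=41, F=23.
Check: V − E + F = 20 − 41 + 23 = 2.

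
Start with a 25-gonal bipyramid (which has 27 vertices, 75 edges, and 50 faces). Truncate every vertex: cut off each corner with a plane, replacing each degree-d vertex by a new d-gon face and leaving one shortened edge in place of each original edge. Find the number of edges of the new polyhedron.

Truncation replaces each original edge-end by a new vertex, so V′ = 2E = 150.
Each original edge survives, and each old vertex of degree d contributes d new edges; summing degrees gives Σd = 2E, so E′ = E + 2E = 3E = 225.
Each original face survives and each original vertex becomes one new face: F′ = F + V = 77.

225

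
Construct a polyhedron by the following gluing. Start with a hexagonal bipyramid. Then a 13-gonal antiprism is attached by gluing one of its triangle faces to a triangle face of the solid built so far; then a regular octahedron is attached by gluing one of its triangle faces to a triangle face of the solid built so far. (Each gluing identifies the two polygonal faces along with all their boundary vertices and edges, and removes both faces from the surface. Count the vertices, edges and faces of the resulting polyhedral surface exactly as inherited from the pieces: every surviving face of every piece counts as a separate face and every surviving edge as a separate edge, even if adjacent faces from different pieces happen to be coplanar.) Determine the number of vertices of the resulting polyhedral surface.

A hexagonal bipyramid: V=8, E=18, F=12.
Attach a 13-gonal antiprism (V=26, E=52, F=28) along a 3-gon: merge 3 vertices and 3 edges, delete both glued faces → V=31, E=67, F=38.
Attach a regular octahedron (V=6, E=12, F=8) along a 3-gon: merge 3 vertices and 3 edges, delete both glued faces → V=34, E=76, F=44.
Check: V − E + F = 34 − 76 + 44 = 2.

34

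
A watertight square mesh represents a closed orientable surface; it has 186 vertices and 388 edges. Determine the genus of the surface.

5

Every face is a square and each edge borders two faces, so 4F = 2·388, giving F = 194.
χ = V − E + F = 186 − 388 + 194 = -8.
For a closed orientable surface χ = 2 − 2g, so g = (2 − (-8))/2 = 5.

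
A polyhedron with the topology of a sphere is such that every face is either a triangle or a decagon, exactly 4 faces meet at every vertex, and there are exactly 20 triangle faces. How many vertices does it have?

Let x be the number of decagons; then F = 20 + x.
Edge–face incidences: 2E = 3·20 + 10·x = 60 + 10x.
Every vertex has degree 4, so 4V = 2E.
Euler: V − E + F = 2 ⇒ (2E)/4 − E + (20 + x) = 2.
Multiply by 8: 2·(2E) − 4·(2E) + 8·(20 + x) = 16, i.e. 160 + 8x − 2·(60 + 10x) = 16.
Collecting terms: −12x + 40 = 16, so −12x = −24, so x = 2.
Then 2E = 60 + 10·2 = 80, so E = 40, V = 2E/4 = 20, F = 20 + 2 = 22.

20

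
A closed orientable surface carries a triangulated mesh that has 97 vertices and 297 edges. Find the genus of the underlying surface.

2

Every face is a triangle and each edge borders two faces, so 3F = 2·297, giving F = 198.
χ = V − E + F = 97 − 297 + 198 = -2.
For a closed orientable surface χ = 2 − 2g, so g = (2 − (-2))/2 = 2.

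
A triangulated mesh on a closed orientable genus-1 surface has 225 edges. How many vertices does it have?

75

χ = 2 − 2·1 = 0, and every face is a triangle so 3F = 2E.
F = 2E/3 = 150. Then V = 0 + E − F = 0 + 225 − 150 = 75.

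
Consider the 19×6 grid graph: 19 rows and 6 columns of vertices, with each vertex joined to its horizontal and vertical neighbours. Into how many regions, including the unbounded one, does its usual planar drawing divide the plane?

The grid has V = 19·6 = 114 vertices and E = 19·5 + 6·18 = 203 edges.
F = 2 − V + E = 2 − 114 + 203 = 91.

91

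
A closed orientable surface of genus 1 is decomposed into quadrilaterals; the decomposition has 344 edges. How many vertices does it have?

172

χ = 2 − 2·1 = 0, and every face is a square so 4F = 2E.
F = 2E/4 = 172. Then V = 0 + E − F = 0 + 344 − 172 = 172.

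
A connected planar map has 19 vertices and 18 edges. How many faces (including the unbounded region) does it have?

1

Euler's formula for a connected plane graph: V − E + F = 2, so F = 2 − 19 + 18 = 1.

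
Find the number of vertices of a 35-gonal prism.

A prism on an n-gon has two n-gon bases and n rectangular sides: V = 2·35 = 70, E = 3·35 = 105, F = 35 + 2 = 37.

70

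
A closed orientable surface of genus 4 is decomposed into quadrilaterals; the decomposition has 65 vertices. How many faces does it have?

χ = 2 − 2·4 = -6, and every face is a square so 4F = 2E.
V − E + F = -6 with E = 4F/2 gives 65 − (4/2 − 1)·F = -6, so F = 71 and E = 142.

71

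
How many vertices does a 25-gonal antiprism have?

50

An antiprism on an n-gon has two n-gon caps and 2n triangles: V = 2·25 = 50, E = 4·25 = 100, F = 2·25 + 2 = 52.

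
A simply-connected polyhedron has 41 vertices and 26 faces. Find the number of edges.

Here V − E + F = 2.
E = V + F − (2) = 41 + 26 − (2) = 65.

65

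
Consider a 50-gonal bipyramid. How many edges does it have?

150

A bipyramid over an n-gon has 2n triangular faces and n + 2 vertices: V = 50 + 2 = 52, E = 3·50 = 150, F = 2·50 = 100.
Check: V − E + F = 52 − 150 + 100 = 2.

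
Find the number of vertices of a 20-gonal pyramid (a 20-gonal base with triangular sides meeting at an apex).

A pyramid on an n-gon base has one n-gon and n triangles: V = 20 + 1 = 21, E = 2·20 = 40, F = 20 + 1 = 21.
Check: V − E + F = 21 − 40 + 21 = 2.

21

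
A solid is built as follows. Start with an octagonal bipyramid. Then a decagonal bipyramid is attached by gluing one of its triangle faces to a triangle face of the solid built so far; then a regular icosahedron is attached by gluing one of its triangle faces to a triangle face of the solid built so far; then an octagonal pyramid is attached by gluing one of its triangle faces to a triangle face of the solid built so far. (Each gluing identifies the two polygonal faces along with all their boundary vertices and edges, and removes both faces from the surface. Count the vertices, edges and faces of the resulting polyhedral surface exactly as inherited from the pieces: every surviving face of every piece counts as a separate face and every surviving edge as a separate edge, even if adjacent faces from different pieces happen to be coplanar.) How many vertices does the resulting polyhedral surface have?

An octagonal bipyramid: V=10, E=24, F=16.
Attach a decagonal bipyramid (V=12, E=30, F=20) along a 3-gon: merge 3 vertices and 3 edges, delete both glued faces → V=19, E=51, F=34.
Attach a regular icosahedron (V=12, E=30, F=20) along a 3-gon: merge 3 vertices and 3 edges, delete both glued faces → V=28, E=78, F=52.
Attach an octagonal pyramid (V=9, E=16, F=9) along a 3-gon: merge 3 vertices and 3 edges, delete both glued faces → V=34, E=91, F=59.
Check: V − E + F = 34 − 91 + 59 = 2.

34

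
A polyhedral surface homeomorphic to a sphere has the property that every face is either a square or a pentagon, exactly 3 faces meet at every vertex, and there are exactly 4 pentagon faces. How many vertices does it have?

12

Let x be the number of squares; then F = 4 + x.
Edge–face incidences: 2E = 5·4 + 4·x = 20 + 4x.
Every vertex has degree 3, so 3V = 2E.
Euler: V − E + F = 2 ⇒ (2E)/3 − E + (4 + x) = 2.
Multiply by 6: 2·(2E) − 3·(2E) + 6·(4 + x) = 12, i.e. 24 + 6x − (20 + 4x) = 12.
Collecting terms: 2x + 4 = 12, so 2x = 8, so x = 4.
Then 2E = 20 + 4·4 = 36, so E = 18, V = 2E/3 = 12, F = 4 + 4 = 8.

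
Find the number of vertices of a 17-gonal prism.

34

A prism on an n-gon has two n-gon bases and n rectangular sides: V = 2·17 = 34, E = 3·17 = 51, F = 17 + 2 = 19.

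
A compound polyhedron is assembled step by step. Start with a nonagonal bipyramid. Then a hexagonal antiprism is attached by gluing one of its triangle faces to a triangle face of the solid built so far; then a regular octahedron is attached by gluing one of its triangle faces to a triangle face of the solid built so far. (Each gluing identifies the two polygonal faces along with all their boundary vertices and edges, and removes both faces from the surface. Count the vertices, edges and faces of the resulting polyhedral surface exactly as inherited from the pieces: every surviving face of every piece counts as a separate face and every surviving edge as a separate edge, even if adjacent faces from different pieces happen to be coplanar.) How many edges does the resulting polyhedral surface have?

57

A nonagonal bipyramid: V=11, E=27, F=18.
Attach a hexagonal antiprism (V=12, E=24, F=14) along a 3-gon: merge 3 vertices and 3 edges, delete both glued faces → V=20, E=48, F=30.
Attach a regular octahedron (V=6, E=12, F=8) along a 3-gon: merge 3 vertices and 3 edges, delete both glued faces → V=23, E=57, F=36.
Check: V − E + F = 23 − 57 + 36 = 2.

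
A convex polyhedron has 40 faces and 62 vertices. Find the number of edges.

Here V − E + F = 2.
E = V + F − (2) = 62 + 40 − (2) = 100.

100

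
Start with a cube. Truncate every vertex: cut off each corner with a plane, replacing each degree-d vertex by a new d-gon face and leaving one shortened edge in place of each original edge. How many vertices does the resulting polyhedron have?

24

The base solid has V = 8, E = 12, F = 6.
Truncation replaces each original edge-end by a new vertex, so V′ = 2E = 24.
Each original edge survives, and each old vertex of degree d contributes d new edges; summing degrees gives Σd = 2E, so E′ = E + 2E = 3E = 36.
Each original face survives and each original vertex becomes one new face: F′ = F + V = 14.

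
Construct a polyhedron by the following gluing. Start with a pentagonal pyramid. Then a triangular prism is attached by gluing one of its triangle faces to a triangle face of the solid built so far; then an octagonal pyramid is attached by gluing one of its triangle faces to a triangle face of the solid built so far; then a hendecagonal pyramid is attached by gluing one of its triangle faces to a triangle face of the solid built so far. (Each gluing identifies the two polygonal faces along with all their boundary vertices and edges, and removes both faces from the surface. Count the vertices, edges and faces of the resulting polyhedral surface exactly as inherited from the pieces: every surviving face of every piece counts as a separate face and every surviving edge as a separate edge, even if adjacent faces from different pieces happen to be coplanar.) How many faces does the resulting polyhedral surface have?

26

A pentagonal pyramid: V=6, E=10, F=6.
Attach a triangular prism (V=6, E=9, F=5) along a 3-gon: merge 3 vertices and 3 edges, delete both glued faces → V=9, E=16, F=9.
Attach an octagonal pyramid (V=9, E=16, F=9) along a 3-gon: merge 3 vertices and 3 edges, delete both glued faces → V=15, E=29, F=16.
Attach a hendecagonal pyramid (V=12, E=22, F=12) along a 3-gon: merge 3 vertices and 3 edges, delete both glued faces → V=24, E=48, F=26.
Check: V − E + F = 24 − 48 + 26 = 2.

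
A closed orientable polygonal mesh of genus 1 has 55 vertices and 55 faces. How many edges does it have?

For a closed orientable surface of genus 1, χ = 2 − 2·1 = 0.
E = V + F − (0) = 55 + 55 − (0) = 110.

110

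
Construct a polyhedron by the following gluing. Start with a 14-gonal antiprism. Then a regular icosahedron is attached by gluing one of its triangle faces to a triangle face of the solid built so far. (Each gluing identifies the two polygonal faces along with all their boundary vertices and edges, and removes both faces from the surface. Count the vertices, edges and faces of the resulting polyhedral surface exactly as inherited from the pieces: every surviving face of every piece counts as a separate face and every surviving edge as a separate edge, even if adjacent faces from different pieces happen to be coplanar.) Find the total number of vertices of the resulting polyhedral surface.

A 14-gonal antiprism: V=28, E=56, F=30.
Attach a regular icosahedron (V=12, E=30, F=20) along a 3-gon: merge 3 vertices and 3 edges, delete both glued faces → V=37, E=83, F=48.
Check: V − E + F = 37 − 83 + 48 = 2.

37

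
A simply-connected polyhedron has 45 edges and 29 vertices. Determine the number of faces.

18

Here V − E + F = 2.
F = 2 − V + E = 2 − 29 + 45 = 18.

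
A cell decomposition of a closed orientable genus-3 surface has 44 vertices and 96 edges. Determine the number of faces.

48

For a closed orientable surface of genus 3, χ = 2 − 2·3 = -4.
F = -4 − V + E = -4 − 44 + 96 = 48.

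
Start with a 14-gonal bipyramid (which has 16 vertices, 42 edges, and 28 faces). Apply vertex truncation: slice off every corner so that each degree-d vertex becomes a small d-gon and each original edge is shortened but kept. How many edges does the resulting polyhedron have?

Truncation replaces each original edge-end by a new vertex, so V′ = 2E = 84.
Each original edge survives, and each old vertex of degree d contributes d new edges; summing degrees gives Σd = 2E, so E′ = E + 2E = 3E = 126.
Each original face survives and each original vertex becomes one new face: F′ = F + V = 44.

126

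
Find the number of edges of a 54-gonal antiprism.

216

An antiprism on an n-gon has two n-gon caps and 2n triangles: V = 2·54 = 108, E = 4·54 = 216, F = 2·54 + 2 = 110.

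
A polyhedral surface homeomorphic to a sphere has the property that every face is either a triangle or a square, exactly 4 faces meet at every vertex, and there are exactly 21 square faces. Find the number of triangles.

Let x be the number of triangles; then F = 21 + x.
Edge–face incidences: 2E = 4·21 + 3·x = 84 + 3x.
Every vertex has degree 4, so 4V = 2E.
Euler: V − E + F = 2 ⇒ (2E)/4 − E + (21 + x) = 2.
Multiply by 8: 2·(2E) − 4·(2E) + 8·(21 + x) = 16, i.e. 168 + 8x − 2·(84 + 3x) = 16.
Collecting terms: 2x = 16, so x = 8.
Then 2E = 84 + 3·8 = 108, so E = 54, V = 2E/4 = 27, F = 21 + 8 = 29.

8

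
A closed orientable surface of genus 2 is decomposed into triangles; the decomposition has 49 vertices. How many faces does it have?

102

χ = 2 − 2·2 = -2, and every face is a triangle so 3F = 2E.
V − E + F = -2 with E = 3F/2 gives 49 − (3/2 − 1)·F = -2, so F = 102 and E = 153.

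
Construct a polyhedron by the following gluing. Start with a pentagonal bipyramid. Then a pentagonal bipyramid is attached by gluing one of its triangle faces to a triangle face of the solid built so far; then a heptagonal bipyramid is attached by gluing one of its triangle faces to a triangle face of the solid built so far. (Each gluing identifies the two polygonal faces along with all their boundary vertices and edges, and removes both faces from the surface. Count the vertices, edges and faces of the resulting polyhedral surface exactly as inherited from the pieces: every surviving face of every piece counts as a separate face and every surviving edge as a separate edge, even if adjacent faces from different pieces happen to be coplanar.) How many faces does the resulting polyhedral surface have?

30

A pentagonal bipyramid: V=7, E=15, F=10.
Attach a pentagonal bipyramid (V=7, E=15, F=10) along a 3-gon: merge 3 vertices and 3 edges, delete both glued faces → V=11, E=27, F=18.
Attach a heptagonal bipyramid (V=9, E=21, F=14) along a 3-gon: merge 3 vertices and 3 edges, delete both glued faces → V=17, E=45, F=30.
Check: V − E + F = 17 − 45 + 30 = 2.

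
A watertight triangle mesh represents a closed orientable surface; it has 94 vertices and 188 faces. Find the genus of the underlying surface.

Every face is a triangle, so 2E = 3·188 = 564, giving E = 282.
χ = V − E + F = 94 − 282 + 188 = 0.
For a closed orientable surface χ = 2 − 2g, so g = (2 − (0))/2 = 1.

1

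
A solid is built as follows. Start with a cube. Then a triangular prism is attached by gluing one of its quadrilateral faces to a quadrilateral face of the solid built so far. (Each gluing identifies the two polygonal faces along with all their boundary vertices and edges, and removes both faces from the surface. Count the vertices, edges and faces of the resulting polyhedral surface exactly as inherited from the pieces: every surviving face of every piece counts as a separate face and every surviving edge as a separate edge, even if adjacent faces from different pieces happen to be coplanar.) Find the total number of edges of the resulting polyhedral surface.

17

A cube: V=8, E=12, F=6.
Attach a triangular prism (V=6, E=9, F=5) along a 4-gon: merge 4 vertices and 4 edges, delete both glued faces → V=10, E=17, F=9.
Check: V − E + F = 10 − 17 + 9 = 2.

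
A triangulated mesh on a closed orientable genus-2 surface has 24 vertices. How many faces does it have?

52

χ = 2 − 2·2 = -2, and every face is a triangle so 3F = 2E.
V − E + F = -2 with E = 3F/2 gives 24 − (3/2 − 1)·F = -2, so F = 52 and E = 78.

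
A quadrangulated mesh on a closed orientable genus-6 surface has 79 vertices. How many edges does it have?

χ = 2 − 2·6 = -10, and every face is a square so 4F = 2E.
V − E + F = -10 with E = 4F/2 gives 79 − (4/2 − 1)·F = -10, so F = 89 and E = 178.

178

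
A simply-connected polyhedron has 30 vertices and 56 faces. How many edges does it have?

84

Here V − E + F = 2.
E = V + F − (2) = 30 + 56 − (2) = 84.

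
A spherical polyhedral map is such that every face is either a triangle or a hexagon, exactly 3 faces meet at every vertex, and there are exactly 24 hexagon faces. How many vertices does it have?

Let x be the number of triangles; then F = 24 + x.
Edge–face incidences: 2E = 6·24 + 3·x = 144 + 3x.
Every vertex has degree 3, so 3V = 2E.
Euler: V − E + F = 2 ⇒ (2E)/3 − E + (24 + x) = 2.
Multiply by 6: 2·(2E) − 3·(2E) + 6·(24 + x) = 12, i.e. 144 + 6x − (144 + 3x) = 12.
Collecting terms: 3x = 12, so x = 4.
Then 2E = 144 + 3·4 = 156, so E = 78, V = 2E/3 = 52, F = 24 + 4 = 28.

52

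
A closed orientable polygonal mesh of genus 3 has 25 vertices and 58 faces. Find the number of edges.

For a closed orientable surface of genus 3, χ = 2 − 2·3 = -4.
E = V + F − (-4) = 25 + 58 − (-4) = 87.

87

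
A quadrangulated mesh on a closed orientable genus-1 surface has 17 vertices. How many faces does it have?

17

χ = 2 − 2·1 = 0, and every face is a square so 4F = 2E.
V − E + F = 0 with E = 4F/2 gives 17 − (4/2 − 1)·F = 0, so F = 17 and E = 34.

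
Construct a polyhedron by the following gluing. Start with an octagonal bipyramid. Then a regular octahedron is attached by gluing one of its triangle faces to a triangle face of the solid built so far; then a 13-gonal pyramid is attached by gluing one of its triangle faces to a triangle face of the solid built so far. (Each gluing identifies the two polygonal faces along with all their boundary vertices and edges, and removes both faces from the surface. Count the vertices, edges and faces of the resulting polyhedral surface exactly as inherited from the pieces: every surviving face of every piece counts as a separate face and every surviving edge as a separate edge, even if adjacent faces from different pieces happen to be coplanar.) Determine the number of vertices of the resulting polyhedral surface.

24

An octagonal bipyramid: V=10, E=24, F=16.
Attach a regular octahedron (V=6, E=12, F=8) along a 3-gon: merge 3 vertices and 3 edges, delete both glued faces → V=13, E=33, F=22.
Attach a 13-gonal pyramid (V=14, E=26, F=14) along a 3-gon: merge 3 vertices and 3 edges, delete both glued faces → V=24, E=56, F=34.
Check: V − E + F = 24 − 56 + 34 = 2.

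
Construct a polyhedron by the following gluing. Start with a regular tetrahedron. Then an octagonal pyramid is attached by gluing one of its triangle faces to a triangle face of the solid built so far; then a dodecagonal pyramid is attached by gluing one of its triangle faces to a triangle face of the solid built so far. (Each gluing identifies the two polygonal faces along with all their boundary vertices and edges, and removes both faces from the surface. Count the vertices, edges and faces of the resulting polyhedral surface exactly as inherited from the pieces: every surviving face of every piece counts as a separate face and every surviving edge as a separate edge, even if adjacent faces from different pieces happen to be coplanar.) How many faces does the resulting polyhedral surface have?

A regular tetrahedron: V=4, E=6, F=4.
Attach an octagonal pyramid (V=9, E=16, F=9) along a 3-gon: merge 3 vertices and 3 edges, delete both glued faces → V=10, E=19, F=11.
Attach a dodecagonal pyramid (V=13, E=24, F=13) along a 3-gon: merge 3 vertices and 3 edges, delete both glued faces → V=20, E=40, F=22.
Check: V − E + F = 20 − 40 + 22 = 2.

22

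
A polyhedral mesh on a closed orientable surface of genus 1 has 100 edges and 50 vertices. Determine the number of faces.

50

For a closed orientable surface of genus 1, χ = 2 − 2·1 = 0.
F = 0 − V + E = 0 − 50 + 100 = 50.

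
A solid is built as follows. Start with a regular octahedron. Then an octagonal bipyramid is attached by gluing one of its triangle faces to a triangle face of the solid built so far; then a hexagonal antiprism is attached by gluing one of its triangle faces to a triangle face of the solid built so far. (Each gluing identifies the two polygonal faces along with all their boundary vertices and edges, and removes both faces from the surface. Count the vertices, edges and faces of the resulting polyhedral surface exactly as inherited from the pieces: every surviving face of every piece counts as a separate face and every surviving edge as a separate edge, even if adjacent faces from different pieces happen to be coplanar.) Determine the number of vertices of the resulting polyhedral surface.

A regular octahedron: V=6, E=12, F=8.
Attach an octagonal bipyramid (V=10, E=24, F=16) along a 3-gon: merge 3 vertices and 3 edges, delete both glued faces → V=13, E=33, F=22.
Attach a hexagonal antiprism (V=12, E=24, F=14) along a 3-gon: merge 3 vertices and 3 edges, delete both glued faces → V=22, E=54, F=34.
Check: V − E + F = 22 − 54 + 34 = 2.

22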